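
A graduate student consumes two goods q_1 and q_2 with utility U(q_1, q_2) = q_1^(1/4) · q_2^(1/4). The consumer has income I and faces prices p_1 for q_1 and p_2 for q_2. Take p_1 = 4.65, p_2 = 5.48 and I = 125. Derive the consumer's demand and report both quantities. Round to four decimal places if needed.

q_1* = 13.4409, q_2* = 11.4051

Tangency: MRS = q_2/q_1 = p_1/p_2.
Rearranging, p_2·q_2 = p_1·q_1. Substituting into the budget gives p_1·q_1·(1 + 1) = I.
Demand: q_1*(p_1,p_2,I) = 0.5·I/p_1 and q_2* = 0.5·I/p_2.
At p_1=4.65, p_2=5.48, I=125: q_1* = 0.5·125/4.65 = 13.4409, q_2* = 11.4051.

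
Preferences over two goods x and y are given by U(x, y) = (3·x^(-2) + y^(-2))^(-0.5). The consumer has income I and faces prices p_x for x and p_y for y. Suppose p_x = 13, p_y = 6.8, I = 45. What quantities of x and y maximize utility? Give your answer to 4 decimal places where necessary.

MU_x ∝ 3·x^(-3), MU_y ∝ y^(-3), so MRS = 3·(y/x)^(3) = p_x/p_y.
Solve for the ratio: y/x = [(1/3)·p_x/p_y]^(1/3).
With the ratio pinned down, the budget gives x* = I/(p_x + p_y·(y/x)) and y* = (y/x)·x*.
Numerically y/x = 0.86054, so x* = 45/(13 + 6.8·0.86054) = 2.3871 and y* = 0.86054·2.3871 = 2.0542.

x* = 2.3871, y* = 2.0542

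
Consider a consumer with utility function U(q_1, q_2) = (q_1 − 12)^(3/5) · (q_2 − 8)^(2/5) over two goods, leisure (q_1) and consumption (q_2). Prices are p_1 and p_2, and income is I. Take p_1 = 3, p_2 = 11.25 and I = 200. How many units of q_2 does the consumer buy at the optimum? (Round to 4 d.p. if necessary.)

Let q_1' = q_1−12, q_2' = q_2−8. MRS = (3/2)·q_2'/q_1' = p_1/p_2.
Substituting into the budget: q_1* = 12 + 0.6·(I − 12·p_1 − 8·p_2)/p_1, and q_2* = 8 + 0.4·(…)/p_2.
Discretionary income = 200 − 12·3 − 8·11.25 = 74; q_2* = 8 + 0.4·74/11.25 = 10.6311.

q_2* = 10.6311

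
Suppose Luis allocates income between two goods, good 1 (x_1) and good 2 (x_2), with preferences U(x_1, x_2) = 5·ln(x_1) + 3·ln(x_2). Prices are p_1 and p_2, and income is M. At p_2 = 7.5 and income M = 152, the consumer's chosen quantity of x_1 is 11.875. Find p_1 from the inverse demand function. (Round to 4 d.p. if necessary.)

p_1 = 8

Tangency: MRS = (5/3)·x_2/x_1 = p_1/p_2.
So 5·p_2·x_2 = 3·p_1·x_1; combined with the budget, a share 0.625 of income goes to x_1.
Demand: x_1*(p_1,p_2,M) = 0.625·M/p_1 and x_2* = 0.375·M/p_2.
Set x_1* = 11.875 in the demand function and solve for p_1: p_1 = 8.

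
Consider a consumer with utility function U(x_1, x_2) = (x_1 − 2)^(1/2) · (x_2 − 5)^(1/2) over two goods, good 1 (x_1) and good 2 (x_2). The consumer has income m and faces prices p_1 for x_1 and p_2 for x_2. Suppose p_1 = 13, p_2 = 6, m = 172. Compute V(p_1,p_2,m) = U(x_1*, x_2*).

After buying the subsistence bundle (2, 5), a share 0.5 of the remaining income goes to x_1: x_1* = 2 + 0.5·(m − 2p_1 − 5p_2)/p_1.
Discretionary income = 172 − 2·13 − 5·6 = 116; x_1* = 2 + 0.5·116/13 = 6.4615; x_2* = 5 + 0.5·116/6 = 14.6667.
Utility at the optimum: U(6.4615, 14.6667) = 6.5672.

V = 6.5672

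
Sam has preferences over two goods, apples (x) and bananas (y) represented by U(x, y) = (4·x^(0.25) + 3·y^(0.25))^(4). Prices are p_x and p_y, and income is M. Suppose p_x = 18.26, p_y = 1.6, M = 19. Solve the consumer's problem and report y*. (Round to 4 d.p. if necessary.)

y* = 7.1891

MRS = MU_x/MU_y = (4/3)·(y/x)^(0.75). Set equal to p_x/p_y.
Hence y/x = ((3/4)·p_x/p_y)^(1/(0.75)), i.e. raised to the 4/3 power.
With the ratio pinned down, the budget gives x* = M/(p_x + p_y·(y/x)) and y* = (y/x)·x*.
Numerically y/x = 17.508788, so x* = 19/(18.26 + 1.6·17.508788) = 0.4106 and y* = 17.508788·0.4106 = 7.1891.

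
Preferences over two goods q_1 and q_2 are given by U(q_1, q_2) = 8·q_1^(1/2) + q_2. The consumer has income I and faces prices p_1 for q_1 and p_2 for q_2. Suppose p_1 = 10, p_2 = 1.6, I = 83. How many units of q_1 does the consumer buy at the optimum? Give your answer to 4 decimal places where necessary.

MU_q_1 = 4/√q_1, MU_q_2 = 1. Tangency: 4/√q_1 = p_1/p_2.
Solve: √q_1 = 4·p_2/p_1, so q_1*(p_1,p_2) = (4·p_2/p_1)², and q_2* = (I − p_1·q_1*)/p_2.
Plugging in: q_1* = (4·1.6/10)² = 0.4096.

q_1* = 0.4096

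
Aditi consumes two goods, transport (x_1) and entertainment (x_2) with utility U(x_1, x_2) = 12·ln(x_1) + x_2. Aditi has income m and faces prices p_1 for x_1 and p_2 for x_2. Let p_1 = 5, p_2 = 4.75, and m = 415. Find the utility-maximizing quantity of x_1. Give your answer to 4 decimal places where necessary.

Set MRS = p_1/p_2: (12/x_1)/1 = p_1/p_2.
So x_1*(p_1,p_2) = 12·p_2/p_1, independent of income; and x_2* = (m − 12·p_2)/p_2.
At the given prices: x_1* = 12·4.75/5 = 11.4.

x_1* = 11.4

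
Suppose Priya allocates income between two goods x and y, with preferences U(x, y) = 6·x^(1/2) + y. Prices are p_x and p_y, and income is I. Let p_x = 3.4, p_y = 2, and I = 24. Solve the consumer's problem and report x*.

x* = 3.1142

Set MRS = p_x/p_y: 3·x^(−1/2) = p_x/p_y.
Thus x* = (3·p_y/p_x)² — independent of I — with the rest of income spent on y.
Plugging in: x* = (3·2/3.4)² = 3.1142.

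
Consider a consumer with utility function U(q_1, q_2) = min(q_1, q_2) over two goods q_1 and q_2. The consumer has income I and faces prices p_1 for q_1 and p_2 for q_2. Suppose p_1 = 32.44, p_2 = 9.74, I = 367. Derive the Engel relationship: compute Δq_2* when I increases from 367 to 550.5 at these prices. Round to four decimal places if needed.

Δq_2* = 4.3504

With perfect complements, no substitution: consume in ratio q_1:q_2 = 1:1.
Budget: p_1·q_1 + p_2·q_1 = I, so (p_1 + p_2)·q_1 = I.
Demand: q_1*(p_1,p_2,I) = I/(p_1 + p_2), q_2* = I/(p_1 + p_2).
Here 32.44 + 9.74 = 42.18, giving q_2* = 8.7008.
At I' = 550.5: q_2* = 13.0512. Change: 13.0512 − 8.7008 = 4.3504.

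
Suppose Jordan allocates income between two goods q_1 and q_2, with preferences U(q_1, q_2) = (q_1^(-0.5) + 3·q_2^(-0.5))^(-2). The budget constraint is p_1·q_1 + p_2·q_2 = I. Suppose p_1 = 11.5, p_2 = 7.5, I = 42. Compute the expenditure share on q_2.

From the CES first-order condition, (1/3)·(q_2/q_1)^(1.5) = p_1/p_2.
Solve for the ratio: q_2/q_1 = [3·p_1/p_2]^(2/3).
With the ratio pinned down, the budget gives q_1* = I/(p_1 + p_2·(q_2/q_1)) and q_2* = (q_2/q_1)·q_1*.
Numerically q_2/q_1 = 2.765913, so q_1* = 42/(11.5 + 7.5·2.765913) = 1.3026 and q_2* = 2.765913·1.3026 = 3.6028.
Expenditure on q_2: 7.5·3.6028 = 27.0206; share = 0.6433.

share on q_2 = 0.6433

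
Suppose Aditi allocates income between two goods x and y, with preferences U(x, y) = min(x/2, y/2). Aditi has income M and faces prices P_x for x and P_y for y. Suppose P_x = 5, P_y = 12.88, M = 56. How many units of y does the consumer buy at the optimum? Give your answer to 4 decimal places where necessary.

With perfect complements, no substitution: consume in ratio x:y = 2:2.
Budget: P_x·x + P_y·x = M, so (2·P_x + 2·P_y)·x = 2·M.
Demand: x*(P_x,P_y,M) = 2·M/(2·P_x + 2·P_y), y* = 2·M/(2·P_x + 2·P_y).
Here 2·5 + 2·12.88 = 35.76, giving y* = 3.132.

y* = 3.132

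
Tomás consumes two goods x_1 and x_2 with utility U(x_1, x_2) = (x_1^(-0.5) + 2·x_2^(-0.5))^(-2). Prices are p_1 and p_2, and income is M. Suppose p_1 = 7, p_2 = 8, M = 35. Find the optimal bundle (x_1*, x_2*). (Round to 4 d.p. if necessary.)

MU_x_1 ∝ x_1^(-1.5), MU_x_2 ∝ 2·x_2^(-1.5), so MRS = (1/2)·(x_2/x_1)^(1.5) = p_1/p_2.
Solve for the ratio: x_2/x_1 = [2·p_1/p_2]^(2/3).
With the ratio pinned down, the budget gives x_1* = M/(p_1 + p_2·(x_2/x_1)) and x_2* = (x_2/x_1)·x_1*.
Numerically x_2/x_1 = 1.452196, so x_1* = 35/(7 + 8·1.452196) = 1.8799 and x_2* = 1.452196·1.8799 = 2.73.

x_1* = 1.8799, x_2* = 2.73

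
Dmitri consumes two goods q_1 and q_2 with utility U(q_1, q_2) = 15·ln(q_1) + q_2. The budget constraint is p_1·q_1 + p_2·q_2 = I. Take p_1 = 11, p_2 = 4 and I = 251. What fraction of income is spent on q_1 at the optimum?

MU_q_1 = 15/q_1, MU_q_2 = 1. Tangency: 15/q_1 = p_1/p_2.
So q_1*(p_1,p_2) = 15·p_2/p_1, independent of income; and q_2* = (I − 15·p_2)/p_2.
At the given prices: q_1* = 15·4/11 = 5.4545, and q_2* = 47.75.
Expenditure on q_1: 11·5.4545 = 60; share = 0.239.

share on q_1 = 0.239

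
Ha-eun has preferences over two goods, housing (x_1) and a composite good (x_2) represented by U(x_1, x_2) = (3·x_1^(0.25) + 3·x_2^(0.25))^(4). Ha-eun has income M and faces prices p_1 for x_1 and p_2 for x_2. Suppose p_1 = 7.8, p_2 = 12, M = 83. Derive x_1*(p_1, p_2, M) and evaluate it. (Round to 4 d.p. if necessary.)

MU_x_1 ∝ 3·x_1^(-0.75), MU_x_2 ∝ 3·x_2^(-0.75), so MRS = (x_2/x_1)^(0.75) = p_1/p_2.
Hence x_2/x_1 = (p_1/p_2)^(1/(0.75)), i.e. raised to the 4/3 power.
Substitute x_2 = (x_2/x_1)·x_1 into the budget: x_1* = M/(p_1 + p_2·(x_2/x_1)).
Numerically x_2/x_1 = 0.563055, so x_1* = 83/(7.8 + 12·0.563055) = 5.7019.

x_1* = 5.7019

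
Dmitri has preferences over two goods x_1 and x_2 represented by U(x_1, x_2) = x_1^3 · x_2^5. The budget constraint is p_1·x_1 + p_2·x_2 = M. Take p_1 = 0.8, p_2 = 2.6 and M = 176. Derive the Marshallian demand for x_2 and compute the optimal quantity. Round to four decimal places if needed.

x_2* = 42.3077

Tangency: MRS = (3/5)·x_2/x_1 = p_1/p_2.
Rearranging, p_2·x_2 = (5/3)·p_1·x_1. Substituting into the budget gives p_1·x_1·(1 + (5/3)) = M.
Demand: x_1*(p_1,p_2,M) = 0.375·M/p_1 and x_2* = 0.625·M/p_2.
At p_1=0.8, p_2=2.6, M=176: x_2* = 0.625·176/2.6 = 42.3077.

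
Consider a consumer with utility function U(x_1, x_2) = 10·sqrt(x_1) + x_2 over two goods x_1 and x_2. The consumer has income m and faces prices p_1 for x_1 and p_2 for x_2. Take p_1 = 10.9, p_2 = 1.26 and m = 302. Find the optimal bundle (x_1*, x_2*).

MU_x_1 = 5/√x_1, MU_x_2 = 1. Tangency: 5/√x_1 = p_1/p_2.
Solve: √x_1 = 5·p_2/p_1, so x_1*(p_1,p_2) = (5·p_2/p_1)², and x_2* = (m − p_1·x_1*)/p_2.
Plugging in: x_1* = (5·1.26/10.9)² = 0.3341, x_2* = 236.7926.

x_1* = 0.3341, x_2* = 236.7926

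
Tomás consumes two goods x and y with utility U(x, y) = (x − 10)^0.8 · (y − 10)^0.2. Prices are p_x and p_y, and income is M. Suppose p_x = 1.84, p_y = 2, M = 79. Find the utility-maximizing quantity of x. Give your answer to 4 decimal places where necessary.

MRS = 4·(y−10)/(x−10). Tangency with p_x/p_y gives y−10 = (1/4)·(p_x/p_y)·(x−10).
After buying the subsistence bundle (10, 10), a share 0.8 of the remaining income goes to x: x* = 10 + 0.8·(M − 10p_x − 10p_y)/p_x.
Discretionary income = 79 − 10·1.84 − 10·2 = 40.6; x* = 10 + 0.8·40.6/1.84 = 27.6522.

x* = 27.6522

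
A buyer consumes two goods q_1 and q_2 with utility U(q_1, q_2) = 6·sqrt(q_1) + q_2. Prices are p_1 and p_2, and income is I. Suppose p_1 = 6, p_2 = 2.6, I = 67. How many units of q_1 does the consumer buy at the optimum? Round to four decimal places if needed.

Utility is quasi-linear in q_2; the FOC for q_1 is 3/√q_1 = p_1/p_2.
Thus q_1* = (3·p_2/p_1)² — independent of I — with the rest of income spent on q_2.
Plugging in: q_1* = (3·2.6/6)² = 1.69.

q_1* = 1.69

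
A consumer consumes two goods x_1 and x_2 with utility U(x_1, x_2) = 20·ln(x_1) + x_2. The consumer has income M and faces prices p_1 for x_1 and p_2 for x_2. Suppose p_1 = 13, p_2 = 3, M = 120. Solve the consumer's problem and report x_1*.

Set MRS = p_1/p_2: (20/x_1)/1 = p_1/p_2.
So x_1*(p_1,p_2) = 20·p_2/p_1, independent of income; and x_2* = (M − 20·p_2)/p_2.
At the given prices: x_1* = 20·3/13 = 4.6154.

x_1* = 4.6154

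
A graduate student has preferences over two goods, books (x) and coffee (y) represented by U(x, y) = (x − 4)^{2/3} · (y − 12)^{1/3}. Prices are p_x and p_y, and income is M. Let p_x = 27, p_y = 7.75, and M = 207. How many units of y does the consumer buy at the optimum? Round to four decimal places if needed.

y* = 12.2581

This is Cobb-Douglas in (x−4, y−12): tangency gives 2/3·p_y·(y−12) = 1/3·p_x·(x−4).
Substituting into the budget: x* = 4 + 2/3·(M − 4·p_x − 12·p_y)/p_x, and y* = 12 + 1/3·(…)/p_y.
Discretionary income = 207 − 4·27 − 12·7.75 = 6; y* = 12 + 1/3·6/7.75 = 12.2581.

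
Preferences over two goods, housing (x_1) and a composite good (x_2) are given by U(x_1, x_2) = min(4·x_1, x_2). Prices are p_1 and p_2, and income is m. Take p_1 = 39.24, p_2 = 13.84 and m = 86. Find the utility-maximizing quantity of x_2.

With perfect complements, no substitution: consume in ratio x_1:x_2 = 1:4.
Budget: p_1·x_1 + p_2·4·x_1 = m, so (p_1 + 4·p_2)·x_1 = m.
Demand: x_1*(p_1,p_2,m) = m/(p_1 + 4·p_2), x_2* = 4·m/(p_1 + 4·p_2).
Here 39.24 + 4·13.84 = 94.6, giving x_2* = 3.6364.

x_2* = 3.6364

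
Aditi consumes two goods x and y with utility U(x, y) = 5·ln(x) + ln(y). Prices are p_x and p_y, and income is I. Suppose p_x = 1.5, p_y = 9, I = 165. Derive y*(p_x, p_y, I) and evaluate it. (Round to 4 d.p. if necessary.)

y* = 3.0556

MU_x/MU_y = (5·y)/(x); tangency sets this equal to p_x/p_y.
So 5·p_y·y = p_x·x; combined with the budget, a share 5/6 of income goes to x.
Demand: x*(p_x,p_y,I) = 5/6·I/p_x and y* = 1/6·I/p_y.
At p_x=1.5, p_y=9, I=165: y* = 1/6·165/9 = 3.0556.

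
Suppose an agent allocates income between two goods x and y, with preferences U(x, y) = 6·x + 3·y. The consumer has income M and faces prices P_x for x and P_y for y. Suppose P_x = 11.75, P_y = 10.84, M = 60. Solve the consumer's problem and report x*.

Linear utility — the consumer picks whichever good has higher MU/price: 6/11.75 = 0.5106 vs 3/10.84 = 0.2768.
x gives more utility per dollar, so spend all income on x: x* = M/P_x, y* = 0.
Numerically: x* = 5.1064, y* = 0.

x* = 5.1064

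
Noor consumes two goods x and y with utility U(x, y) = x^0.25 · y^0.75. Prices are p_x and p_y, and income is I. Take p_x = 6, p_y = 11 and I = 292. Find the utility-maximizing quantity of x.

MU_x/MU_y = (0.25·y)/(0.75·x); tangency sets this equal to p_x/p_y.
Rearranging, p_y·y = 3·p_x·x. Substituting into the budget gives p_x·x·(1 + 3) = I.
Demand: x*(p_x,p_y,I) = 0.25·I/p_x and y* = 0.75·I/p_y.
At p_x=6, p_y=11, I=292: x* = 0.25·292/6 = 12.1667.

x* = 12.1667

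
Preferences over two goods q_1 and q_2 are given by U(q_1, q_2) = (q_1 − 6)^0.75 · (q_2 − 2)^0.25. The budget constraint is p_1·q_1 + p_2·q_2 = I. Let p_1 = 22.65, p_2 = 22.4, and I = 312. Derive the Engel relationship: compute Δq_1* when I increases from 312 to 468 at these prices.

Δq_1* = 5.1656

MRS = 3·(q_2−2)/(q_1−6). Tangency with p_1/p_2 gives q_2−2 = (1/3)·(p_1/p_2)·(q_1−6).
Substituting into the budget: q_1* = 6 + 0.75·(I − 6·p_1 − 2·p_2)/p_1, and q_2* = 2 + 0.25·(…)/p_2.
Discretionary income = 312 − 6·22.65 − 2·22.4 = 131.3; q_1* = 6 + 0.75·131.3/22.65 = 10.3477.
At I' = 468: q_1* = 15.5132. Change: 15.5132 − 10.3477 = 5.1656.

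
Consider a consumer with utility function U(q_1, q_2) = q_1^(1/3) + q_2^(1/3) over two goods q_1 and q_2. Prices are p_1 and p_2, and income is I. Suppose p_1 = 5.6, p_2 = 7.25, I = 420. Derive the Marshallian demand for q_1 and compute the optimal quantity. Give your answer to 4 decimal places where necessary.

From the CES first-order condition, (q_2/q_1)^(2/3) = p_1/p_2.
Solve for the ratio: q_2/q_1 = [p_1/p_2]^(1.5).
With the ratio pinned down, the budget gives q_1* = I/(p_1 + p_2·(q_2/q_1)) and q_2* = (q_2/q_1)·q_1*.
Numerically q_2/q_1 = 0.678852, so q_1* = 420/(5.6 + 7.25·0.678852) = 39.9176.

q_1* = 39.9176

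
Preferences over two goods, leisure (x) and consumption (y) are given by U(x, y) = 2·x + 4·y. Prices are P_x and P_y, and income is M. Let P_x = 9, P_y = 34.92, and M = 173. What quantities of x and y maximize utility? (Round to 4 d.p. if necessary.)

Numerically: x* = 19.2222, y* = 0.

x* = 19.2222, y* = 0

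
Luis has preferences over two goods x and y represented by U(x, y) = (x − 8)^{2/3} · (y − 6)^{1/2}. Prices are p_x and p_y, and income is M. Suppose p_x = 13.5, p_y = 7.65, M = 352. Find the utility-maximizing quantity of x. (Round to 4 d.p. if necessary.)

Let x' = x−8, y' = y−6. MRS = (4/3)·y'/x' = p_x/p_y.
Substituting into the budget: x* = 8 + 4/7·(M − 8·p_x − 6·p_y)/p_x, and y* = 6 + 3/7·(…)/p_y.
Discretionary income = 352 − 8·13.5 − 6·7.65 = 198.1; x* = 8 + 4/7·198.1/13.5 = 16.3852.

x* = 16.3852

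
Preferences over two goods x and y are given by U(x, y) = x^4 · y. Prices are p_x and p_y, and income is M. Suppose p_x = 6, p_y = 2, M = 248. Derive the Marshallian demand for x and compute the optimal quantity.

Tangency: MRS = 4·y/x = p_x/p_y.
Rearranging, p_y·y = (1/4)·p_x·x. Substituting into the budget gives p_x·x·(1 + (1/4)) = M.
Demand: x*(p_x,p_y,M) = 0.8·M/p_x and y* = 0.2·M/p_y.
At p_x=6, p_y=2, M=248: x* = 0.8·248/6 = 33.0667.

x* = 33.0667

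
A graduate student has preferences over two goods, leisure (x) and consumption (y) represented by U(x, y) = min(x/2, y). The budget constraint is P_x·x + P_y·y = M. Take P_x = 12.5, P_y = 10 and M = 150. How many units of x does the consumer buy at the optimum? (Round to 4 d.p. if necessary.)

x* = 8.5714

With perfect complements, no substitution: consume in ratio x:y = 2:1.
Budget: P_x·x + P_y·(1/2)·x = M, so (2·P_x + P_y)·x = 2·M.
Demand: x*(P_x,P_y,M) = 2·M/(2·P_x + P_y), y* = M/(2·P_x + P_y).
Here 2·12.5 + 10 = 35, giving x* = 8.5714.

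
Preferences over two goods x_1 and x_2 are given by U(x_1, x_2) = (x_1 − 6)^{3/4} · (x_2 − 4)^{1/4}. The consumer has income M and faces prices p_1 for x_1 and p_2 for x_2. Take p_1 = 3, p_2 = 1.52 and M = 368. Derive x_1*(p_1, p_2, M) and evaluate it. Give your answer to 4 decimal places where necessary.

x_1* = 91.98

MRS = 3·(x_2−4)/(x_1−6). Tangency with p_1/p_2 gives x_2−4 = (1/3)·(p_1/p_2)·(x_1−6).
After buying the subsistence bundle (6, 4), a share 0.75 of the remaining income goes to x_1: x_1* = 6 + 0.75·(M − 6p_1 − 4p_2)/p_1.
Discretionary income = 368 − 6·3 − 4·1.52 = 343.92; x_1* = 6 + 0.75·343.92/3 = 91.98.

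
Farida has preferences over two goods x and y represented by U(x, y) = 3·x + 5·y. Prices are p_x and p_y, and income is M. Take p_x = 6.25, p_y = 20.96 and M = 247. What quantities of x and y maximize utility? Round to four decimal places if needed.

x* = 39.52, y* = 0

Perfect substitutes: compare marginal utility per dollar. 3/p_x vs 5/p_y → 0.48 vs 0.2385.
x gives more utility per dollar, so spend all income on x: x* = M/p_x, y* = 0.
Numerically: x* = 39.52, y* = 0.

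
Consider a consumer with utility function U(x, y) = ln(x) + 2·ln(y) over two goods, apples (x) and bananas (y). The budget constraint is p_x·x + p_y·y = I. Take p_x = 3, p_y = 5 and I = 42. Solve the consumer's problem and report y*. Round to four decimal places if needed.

The MRS is (1/2)·y/x. Set MRS = p_x/p_y.
So p_y·y = 2·p_x·x; combined with the budget, a share 1/3 of income goes to x.
Demand: x*(p_x,p_y,I) = 1/3·I/p_x and y* = 2/3·I/p_y.
At p_x=3, p_y=5, I=42: y* = 2/3·42/5 = 5.6.

y* = 5.6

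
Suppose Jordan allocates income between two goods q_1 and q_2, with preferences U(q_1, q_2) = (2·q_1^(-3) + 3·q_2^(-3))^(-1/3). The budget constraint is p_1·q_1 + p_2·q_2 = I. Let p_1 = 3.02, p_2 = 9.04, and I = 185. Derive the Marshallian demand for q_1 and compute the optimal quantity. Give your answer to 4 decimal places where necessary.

MU_q_1 ∝ 2·q_1^(-4), MU_q_2 ∝ 3·q_2^(-4), so MRS = (2/3)·(q_2/q_1)^(4) = p_1/p_2.
Solve for the ratio: q_2/q_1 = [(3/2)·p_1/p_2]^(0.25).
With the ratio pinned down, the budget gives q_1* = I/(p_1 + p_2·(q_2/q_1)) and q_2* = (q_2/q_1)·q_1*.
Numerically q_2/q_1 = 0.841361, so q_1* = 185/(3.02 + 9.04·0.841361) = 17.4103.

q_1* = 17.4103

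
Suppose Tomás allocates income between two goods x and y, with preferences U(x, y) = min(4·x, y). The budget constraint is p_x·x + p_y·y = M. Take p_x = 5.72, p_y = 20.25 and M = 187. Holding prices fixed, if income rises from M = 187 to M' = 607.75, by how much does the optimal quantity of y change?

With perfect complements, no substitution: consume in ratio x:y = 1:4.
Budget: p_x·x + p_y·4·x = M, so (p_x + 4·p_y)·x = M.
Demand: x*(p_x,p_y,M) = M/(p_x + 4·p_y), y* = 4·M/(p_x + 4·p_y).
Here 5.72 + 4·20.25 = 86.72, giving y* = 8.6255.
At M' = 607.75: y* = 28.0327. Change: 28.0327 − 8.6255 = 19.4073.

Δy* = 19.4073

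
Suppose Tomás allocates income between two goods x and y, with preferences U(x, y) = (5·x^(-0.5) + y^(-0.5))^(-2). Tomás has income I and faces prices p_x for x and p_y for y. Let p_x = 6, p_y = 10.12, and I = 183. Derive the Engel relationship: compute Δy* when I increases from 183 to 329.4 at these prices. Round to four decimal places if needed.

MRS = MU_x/MU_y = 5·(y/x)^(1.5). Set equal to p_x/p_y.
Solve for the ratio: y/x = [(1/5)·p_x/p_y]^(2/3).
Substitute y = (y/x)·x into the budget: x* = I/(p_x + p_y·(y/x)).
Numerically y/x = 0.241361, so x* = 183/(6 + 10.12·0.241361) = 21.6759 and y* = 0.241361·21.6759 = 5.2317.
At I' = 329.4: y* = 9.4171. Change: 9.4171 − 5.2317 = 4.1854.

Δy* = 4.1854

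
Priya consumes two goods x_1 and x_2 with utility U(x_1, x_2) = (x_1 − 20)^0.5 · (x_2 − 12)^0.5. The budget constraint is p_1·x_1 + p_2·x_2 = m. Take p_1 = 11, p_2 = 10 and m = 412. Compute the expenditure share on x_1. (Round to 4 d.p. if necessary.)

MRS = (x_2−12)/(x_1−20). Tangency with p_1/p_2 gives x_2−12 = (p_1/p_2)·(x_1−20).
Substituting into the budget: x_1* = 20 + 0.5·(m − 20·p_1 − 12·p_2)/p_1, and x_2* = 12 + 0.5·(…)/p_2.
Discretionary income = 412 − 20·11 − 12·10 = 72; x_1* = 20 + 0.5·72/11 = 23.2727; x_2* = 12 + 0.5·72/10 = 15.6.
Expenditure on x_1: 11·23.2727 = 256; share = 0.6214.

share on x_1 = 0.6214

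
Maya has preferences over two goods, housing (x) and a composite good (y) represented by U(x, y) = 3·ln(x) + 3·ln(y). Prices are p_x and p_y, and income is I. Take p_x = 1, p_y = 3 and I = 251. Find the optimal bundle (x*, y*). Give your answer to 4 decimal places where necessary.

Tangency: MRS = y/x = p_x/p_y.
So 3·p_y·y = 3·p_x·x; combined with the budget, a share 0.5 of income goes to x.
Demand: x*(p_x,p_y,I) = 0.5·I/p_x and y* = 0.5·I/p_y.
At p_x=1, p_y=3, I=251: x* = 0.5·251/1 = 125.5, y* = 41.8333.

x* = 125.5, y* = 41.8333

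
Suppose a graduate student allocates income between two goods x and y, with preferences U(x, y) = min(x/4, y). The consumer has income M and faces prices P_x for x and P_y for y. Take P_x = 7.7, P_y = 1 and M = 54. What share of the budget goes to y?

Leontief preferences: the optimum is at the kink where x/4 = y/1, i.e. y = (1/4)·x.
Budget: P_x·x + P_y·(1/4)·x = M, so (4·P_x + P_y)·x = 4·M.
Demand: x*(P_x,P_y,M) = 4·M/(4·P_x + P_y), y* = M/(4·P_x + P_y).
Here 4·7.7 + 1 = 31.8, giving x* = 6.7925 and y* = 1.6981.
Expenditure on y: 1·1.6981 = 1.6981; share = 0.0314.

share on y = 0.0314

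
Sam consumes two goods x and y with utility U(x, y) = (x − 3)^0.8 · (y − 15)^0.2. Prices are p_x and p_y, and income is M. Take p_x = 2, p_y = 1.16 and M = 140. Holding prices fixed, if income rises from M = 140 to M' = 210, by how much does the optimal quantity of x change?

MRS = 4·(y−15)/(x−3). Tangency with p_x/p_y gives y−15 = (1/4)·(p_x/p_y)·(x−3).
After buying the subsistence bundle (3, 15), a share 0.8 of the remaining income goes to x: x* = 3 + 0.8·(M − 3p_x − 15p_y)/p_x.
Discretionary income = 140 − 3·2 − 15·1.16 = 116.6; x* = 3 + 0.8·116.6/2 = 49.64.
At M' = 210: x* = 77.64. Change: 77.64 − 49.64 = 28.

Δx* = 28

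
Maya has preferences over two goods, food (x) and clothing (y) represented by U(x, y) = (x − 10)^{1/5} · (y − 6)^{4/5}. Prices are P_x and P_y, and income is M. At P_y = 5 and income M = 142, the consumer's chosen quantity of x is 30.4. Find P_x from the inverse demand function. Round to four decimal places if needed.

Let x' = x−10, y' = y−6. MRS = (1/4)·y'/x' = P_x/P_y.
Substituting into the budget: x* = 10 + 0.2·(M − 10·P_x − 6·P_y)/P_x, and y* = 6 + 0.8·(…)/P_y.
Set x* = 30.4 in the demand function and solve for P_x: P_x = 1.

P_x = 1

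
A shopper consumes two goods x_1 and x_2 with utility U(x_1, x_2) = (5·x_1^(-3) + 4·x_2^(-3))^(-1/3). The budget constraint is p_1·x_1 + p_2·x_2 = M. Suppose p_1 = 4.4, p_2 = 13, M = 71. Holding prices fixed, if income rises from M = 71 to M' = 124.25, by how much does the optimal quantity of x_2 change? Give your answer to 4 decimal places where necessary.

MRS = MU_x_1/MU_x_2 = (5/4)·(x_2/x_1)^(4). Set equal to p_1/p_2.
Solve for the ratio: x_2/x_1 = [(4/5)·p_1/p_2]^(0.25).
Substitute x_2 = (x_2/x_1)·x_1 into the budget: x_1* = M/(p_1 + p_2·(x_2/x_1)).
Numerically x_2/x_1 = 0.721356, so x_1* = 71/(4.4 + 13·0.721356) = 5.1533 and x_2* = 0.721356·5.1533 = 3.7174.
At M' = 124.25: x_2* = 6.5054. Change: 6.5054 − 3.7174 = 2.788.

Δx_2* = 2.788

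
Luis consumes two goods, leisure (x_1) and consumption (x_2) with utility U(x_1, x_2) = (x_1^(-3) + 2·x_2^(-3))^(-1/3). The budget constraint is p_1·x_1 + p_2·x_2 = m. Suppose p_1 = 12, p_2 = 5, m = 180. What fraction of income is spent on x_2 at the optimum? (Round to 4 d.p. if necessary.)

share on x_2 = 0.3815

MRS = MU_x_1/MU_x_2 = (1/2)·(x_2/x_1)^(4). Set equal to p_1/p_2.
Hence x_2/x_1 = (2·p_1/p_2)^(1/(4)), i.e. raised to the 0.25 power.
With the ratio pinned down, the budget gives x_1* = m/(p_1 + p_2·(x_2/x_1)) and x_2* = (x_2/x_1)·x_1*.
Numerically x_2/x_1 = 1.480166, so x_1* = 180/(12 + 5·1.480166) = 9.278 and x_2* = 1.480166·9.278 = 13.7329.
Expenditure on x_2: 5·13.7329 = 68.6645; share = 0.3815.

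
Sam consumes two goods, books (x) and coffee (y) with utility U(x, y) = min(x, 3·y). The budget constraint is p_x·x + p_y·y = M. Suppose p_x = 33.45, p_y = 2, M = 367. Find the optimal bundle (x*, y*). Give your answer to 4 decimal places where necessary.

Demand: x*(p_x,p_y,M) = 3·M/(3·p_x + p_y), y* = M/(3·p_x + p_y).
Here 3·33.45 + 2 = 102.35, giving x* = 10.7572 and y* = 3.5857.

x* = 10.7572, y* = 3.5857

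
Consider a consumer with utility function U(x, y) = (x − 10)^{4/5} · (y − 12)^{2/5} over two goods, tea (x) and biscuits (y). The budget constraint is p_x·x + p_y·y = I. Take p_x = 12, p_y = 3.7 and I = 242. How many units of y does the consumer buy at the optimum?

y* = 18.991

Let x' = x−10, y' = y−12. MRS = 2·y'/x' = p_x/p_y.
After buying the subsistence bundle (10, 12), a share 2/3 of the remaining income goes to x: x* = 10 + 2/3·(I − 10p_x − 12p_y)/p_x.
Discretionary income = 242 − 10·12 − 12·3.7 = 77.6; y* = 12 + 1/3·77.6/3.7 = 18.991.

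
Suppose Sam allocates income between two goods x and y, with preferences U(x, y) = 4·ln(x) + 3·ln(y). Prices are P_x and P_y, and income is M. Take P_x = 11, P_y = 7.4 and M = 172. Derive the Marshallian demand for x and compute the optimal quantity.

x* = 8.9351

Demand: x*(P_x,P_y,M) = 4/7·M/P_x and y* = 3/7·M/P_y.
At P_x=11, P_y=7.4, M=172: x* = 4/7·172/11 = 8.9351.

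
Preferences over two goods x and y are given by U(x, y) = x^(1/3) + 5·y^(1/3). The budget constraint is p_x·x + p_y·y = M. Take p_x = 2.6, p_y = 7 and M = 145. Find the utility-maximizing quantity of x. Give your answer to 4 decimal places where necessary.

x* = 7.1372

MRS = MU_x/MU_y = (1/5)·(y/x)^(2/3). Set equal to p_x/p_y.
Hence y/x = (5·p_x/p_y)^(1/(2/3)), i.e. raised to the 1.5 power.
With the ratio pinned down, the budget gives x* = M/(p_x + p_y·(y/x)) and y* = (y/x)·x*.
Numerically y/x = 2.530859, so x* = 145/(2.6 + 7·2.530859) = 7.1372.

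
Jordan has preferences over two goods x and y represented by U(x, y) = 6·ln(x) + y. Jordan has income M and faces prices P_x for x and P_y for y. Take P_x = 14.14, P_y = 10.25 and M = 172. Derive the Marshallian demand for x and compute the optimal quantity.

MU_x = 6/x, MU_y = 1. Tangency: 6/x = P_x/P_y.
So x*(P_x,P_y) = 6·P_y/P_x, independent of income; and y* = (M − 6·P_y)/P_y.
At the given prices: x* = 6·10.25/14.14 = 4.3494.

x* = 4.3494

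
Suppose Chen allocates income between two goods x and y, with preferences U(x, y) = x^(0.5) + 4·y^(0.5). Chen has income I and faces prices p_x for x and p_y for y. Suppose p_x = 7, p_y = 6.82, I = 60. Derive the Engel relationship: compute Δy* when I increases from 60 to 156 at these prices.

MRS = MU_x/MU_y = (1/4)·(y/x)^(0.5). Set equal to p_x/p_y.
Hence y/x = (4·p_x/p_y)^(1/(0.5)), i.e. raised to the 2 power.
Substitute y = (y/x)·x into the budget: x* = I/(p_x + p_y·(y/x)).
Numerically y/x = 16.85572, so x* = 60/(7 + 6.82·16.85572) = 0.492 and y* = 16.85572·0.492 = 8.2927.
At I' = 156: y* = 21.561. Change: 21.561 − 8.2927 = 13.2683.

Δy* = 13.2683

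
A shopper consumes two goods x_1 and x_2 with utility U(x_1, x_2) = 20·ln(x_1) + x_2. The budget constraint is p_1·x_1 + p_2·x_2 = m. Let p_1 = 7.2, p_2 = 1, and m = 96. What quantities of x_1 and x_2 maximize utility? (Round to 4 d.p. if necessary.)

x_1* = 2.7778, x_2* = 76

So x_1*(p_1,p_2) = 20·p_2/p_1, independent of income; and x_2* = (m − 20·p_2)/p_2.
At the given prices: x_1* = 20·1/7.2 = 2.7778, and x_2* = 76.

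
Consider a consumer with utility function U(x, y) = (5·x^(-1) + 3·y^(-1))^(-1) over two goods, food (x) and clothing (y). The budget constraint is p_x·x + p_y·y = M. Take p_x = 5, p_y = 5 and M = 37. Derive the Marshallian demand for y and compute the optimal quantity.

y* = 3.23

MU_x ∝ 5·x^(-2), MU_y ∝ 3·y^(-2), so MRS = (5/3)·(y/x)^(2) = p_x/p_y.
Solve for the ratio: y/x = [(3/5)·p_x/p_y]^(0.5).
Substitute y = (y/x)·x into the budget: x* = M/(p_x + p_y·(y/x)).
Numerically y/x = 0.774597, so x* = 37/(5 + 5·0.774597) = 4.17 and y* = 0.774597·4.17 = 3.23.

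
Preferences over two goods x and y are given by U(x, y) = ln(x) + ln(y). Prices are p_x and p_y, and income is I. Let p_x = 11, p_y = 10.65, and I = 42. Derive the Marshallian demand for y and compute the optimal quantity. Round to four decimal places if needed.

y* = 1.9718

MU_x/MU_y = (y)/(x); tangency sets this equal to p_x/p_y.
So p_y·y = p_x·x; combined with the budget, a share 0.5 of income goes to x.
Demand: x*(p_x,p_y,I) = 0.5·I/p_x and y* = 0.5·I/p_y.
At p_x=11, p_y=10.65, I=42: y* = 0.5·42/10.65 = 1.9718.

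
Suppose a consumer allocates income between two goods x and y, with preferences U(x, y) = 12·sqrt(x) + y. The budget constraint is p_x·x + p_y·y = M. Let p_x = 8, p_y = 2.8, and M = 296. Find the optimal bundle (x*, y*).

Set MRS = p_x/p_y: 6·x^(−1/2) = p_x/p_y.
Thus x* = (6·p_y/p_x)² — independent of M — with the rest of income spent on y.
Plugging in: x* = (6·2.8/8)² = 4.41, y* = 93.1143.

x* = 4.41, y* = 93.1143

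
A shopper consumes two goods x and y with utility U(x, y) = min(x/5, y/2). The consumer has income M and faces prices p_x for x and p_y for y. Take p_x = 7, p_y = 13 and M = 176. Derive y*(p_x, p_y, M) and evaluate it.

Here 5·7 + 2·13 = 61, giving y* = 5.7705.

y* = 5.7705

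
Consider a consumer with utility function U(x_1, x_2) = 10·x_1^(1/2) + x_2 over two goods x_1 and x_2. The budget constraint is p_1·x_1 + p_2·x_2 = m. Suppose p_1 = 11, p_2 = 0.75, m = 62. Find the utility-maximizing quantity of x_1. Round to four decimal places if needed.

Set MRS = p_1/p_2: 5·x_1^(−1/2) = p_1/p_2.
Solve: √x_1 = 5·p_2/p_1, so x_1*(p_1,p_2) = (5·p_2/p_1)², and x_2* = (m − p_1·x_1*)/p_2.
Plugging in: x_1* = (5·0.75/11)² = 0.1162.

x_1* = 0.1162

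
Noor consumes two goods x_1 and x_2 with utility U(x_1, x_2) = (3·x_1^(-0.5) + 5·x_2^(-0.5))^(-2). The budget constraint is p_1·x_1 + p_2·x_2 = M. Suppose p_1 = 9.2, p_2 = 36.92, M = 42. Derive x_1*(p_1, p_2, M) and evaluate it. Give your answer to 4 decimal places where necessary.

x_1* = 1.4117

From the CES first-order condition, (3/5)·(x_2/x_1)^(1.5) = p_1/p_2.
Hence x_2/x_1 = ((5/3)·p_1/p_2)^(1/(1.5)), i.e. raised to the 2/3 power.
With the ratio pinned down, the budget gives x_1* = M/(p_1 + p_2·(x_2/x_1)) and x_2* = (x_2/x_1)·x_1*.
Numerically x_2/x_1 = 0.556651, so x_1* = 42/(9.2 + 36.92·0.556651) = 1.4117.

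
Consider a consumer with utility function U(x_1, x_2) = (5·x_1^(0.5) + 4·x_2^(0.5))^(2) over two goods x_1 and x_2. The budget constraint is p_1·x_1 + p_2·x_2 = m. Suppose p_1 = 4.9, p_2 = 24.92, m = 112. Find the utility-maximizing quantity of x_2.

x_2* = 0.5024

Numerically x_2/x_1 = 0.024744, so x_1* = 112/(4.9 + 24.92·0.024744) = 20.3023 and x_2* = 0.024744·20.3023 = 0.5024.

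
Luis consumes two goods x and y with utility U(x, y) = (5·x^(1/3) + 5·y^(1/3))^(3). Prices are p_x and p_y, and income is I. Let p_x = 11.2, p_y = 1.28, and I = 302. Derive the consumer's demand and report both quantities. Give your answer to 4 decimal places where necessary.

From the CES first-order condition, (y/x)^(2/3) = p_x/p_y.
Solve for the ratio: y/x = [p_x/p_y]^(1.5).
With the ratio pinned down, the budget gives x* = I/(p_x + p_y·(y/x)) and y* = (y/x)·x*.
Numerically y/x = 25.882849, so x* = 302/(11.2 + 1.28·25.882849) = 6.8125 and y* = 25.882849·6.8125 = 176.3278.

x* = 6.8125, y* = 176.3278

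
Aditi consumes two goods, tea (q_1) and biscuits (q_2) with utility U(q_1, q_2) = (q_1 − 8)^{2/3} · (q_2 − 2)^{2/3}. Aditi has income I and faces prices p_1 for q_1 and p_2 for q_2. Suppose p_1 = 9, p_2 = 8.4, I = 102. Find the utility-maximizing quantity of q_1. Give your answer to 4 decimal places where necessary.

q_1* = 8.7333

Discretionary income = 102 − 8·9 − 2·8.4 = 13.2; q_1* = 8 + 0.5·13.2/9 = 8.7333.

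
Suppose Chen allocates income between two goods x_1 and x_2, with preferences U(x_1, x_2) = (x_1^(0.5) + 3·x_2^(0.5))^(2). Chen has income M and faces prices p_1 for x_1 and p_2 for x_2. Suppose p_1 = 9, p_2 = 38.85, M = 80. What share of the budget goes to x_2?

From the CES first-order condition, (1/3)·(x_2/x_1)^(0.5) = p_1/p_2.
Solve for the ratio: x_2/x_1 = [3·p_1/p_2]^(2).
With the ratio pinned down, the budget gives x_1* = M/(p_1 + p_2·(x_2/x_1)) and x_2* = (x_2/x_1)·x_1*.
Numerically x_2/x_1 = 0.482998, so x_1* = 80/(9 + 38.85·0.482998) = 2.8814 and x_2* = 0.482998·2.8814 = 1.3917.
Expenditure on x_2: 38.85·1.3917 = 54.0676; share = 0.6758.

share on x_2 = 0.6758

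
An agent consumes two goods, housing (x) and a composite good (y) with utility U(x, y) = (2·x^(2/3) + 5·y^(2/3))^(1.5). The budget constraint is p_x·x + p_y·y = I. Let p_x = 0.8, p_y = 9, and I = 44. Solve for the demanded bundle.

x* = 48.956, y* = 0.5372

MU_x ∝ 2·x^(-1/3), MU_y ∝ 5·y^(-1/3), so MRS = (2/5)·(y/x)^(1/3) = p_x/p_y.
Hence y/x = ((5/2)·p_x/p_y)^(1/(1/3)), i.e. raised to the 3 power.
Substitute y = (y/x)·x into the budget: x* = I/(p_x + p_y·(y/x)).
Numerically y/x = 0.010974, so x* = 44/(0.8 + 9·0.010974) = 48.956 and y* = 0.010974·48.956 = 0.5372.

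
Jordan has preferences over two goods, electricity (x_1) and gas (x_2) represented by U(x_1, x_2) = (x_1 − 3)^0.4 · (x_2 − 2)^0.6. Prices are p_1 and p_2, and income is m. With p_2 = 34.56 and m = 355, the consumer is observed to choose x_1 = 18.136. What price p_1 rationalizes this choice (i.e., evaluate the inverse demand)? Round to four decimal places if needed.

p_1 = 7

MRS = (2/3)·(x_2−2)/(x_1−3). Tangency with p_1/p_2 gives x_2−2 = (3/2)·(p_1/p_2)·(x_1−3).
Substituting into the budget: x_1* = 3 + 0.4·(m − 3·p_1 − 2·p_2)/p_1, and x_2* = 2 + 0.6·(…)/p_2.
Set x_1* = 18.136 in the demand function and solve for p_1: p_1 = 7.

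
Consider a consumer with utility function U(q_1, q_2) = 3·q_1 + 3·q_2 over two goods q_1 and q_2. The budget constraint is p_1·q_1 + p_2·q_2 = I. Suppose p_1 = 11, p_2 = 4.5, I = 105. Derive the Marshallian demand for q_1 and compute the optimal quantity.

Linear utility — the consumer picks whichever good has higher MU/price: 3/11 = 0.2727 vs 3/4.5 = 0.6667.
q_2 gives more utility per dollar, so spend all income on q_2: q_2* = I/p_2, q_1* = 0.
Numerically: q_1* = 0, q_2* = 23.3333.

q_1* = 0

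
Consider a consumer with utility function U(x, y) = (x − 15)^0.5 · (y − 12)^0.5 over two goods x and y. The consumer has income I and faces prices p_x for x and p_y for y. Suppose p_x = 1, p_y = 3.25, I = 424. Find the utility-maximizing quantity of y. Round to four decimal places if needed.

y* = 68.9231

MRS = (y−12)/(x−15). Tangency with p_x/p_y gives y−12 = (p_x/p_y)·(x−15).
After buying the subsistence bundle (15, 12), a share 0.5 of the remaining income goes to x: x* = 15 + 0.5·(I − 15p_x − 12p_y)/p_x.
Discretionary income = 424 − 15·1 − 12·3.25 = 370; y* = 12 + 0.5·370/3.25 = 68.9231.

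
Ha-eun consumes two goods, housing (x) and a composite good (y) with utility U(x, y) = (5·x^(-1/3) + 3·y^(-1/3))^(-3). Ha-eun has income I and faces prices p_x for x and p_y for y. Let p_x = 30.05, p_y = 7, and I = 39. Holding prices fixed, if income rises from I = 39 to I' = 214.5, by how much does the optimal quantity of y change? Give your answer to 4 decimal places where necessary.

From the CES first-order condition, (5/3)·(y/x)^(4/3) = p_x/p_y.
Hence y/x = ((3/5)·p_x/p_y)^(1/(4/3)), i.e. raised to the 0.75 power.
With the ratio pinned down, the budget gives x* = I/(p_x + p_y·(y/x)) and y* = (y/x)·x*.
Numerically y/x = 2.033168, so x* = 39/(30.05 + 7·2.033168) = 0.8807 and y* = 2.033168·0.8807 = 1.7906.
At I' = 214.5: y* = 9.8485. Change: 9.8485 − 1.7906 = 8.0579.

Δy* = 8.0579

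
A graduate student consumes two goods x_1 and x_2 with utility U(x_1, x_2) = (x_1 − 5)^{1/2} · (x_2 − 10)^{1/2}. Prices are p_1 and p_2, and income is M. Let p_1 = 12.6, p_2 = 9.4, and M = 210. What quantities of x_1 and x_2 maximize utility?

x_1* = 7.1032, x_2* = 12.8191

MRS = (x_2−10)/(x_1−5). Tangency with p_1/p_2 gives x_2−10 = (p_1/p_2)·(x_1−5).
After buying the subsistence bundle (5, 10), a share 0.5 of the remaining income goes to x_1: x_1* = 5 + 0.5·(M − 5p_1 − 10p_2)/p_1.
Discretionary income = 210 − 5·12.6 − 10·9.4 = 53; x_1* = 5 + 0.5·53/12.6 = 7.1032; x_2* = 10 + 0.5·53/9.4 = 12.8191.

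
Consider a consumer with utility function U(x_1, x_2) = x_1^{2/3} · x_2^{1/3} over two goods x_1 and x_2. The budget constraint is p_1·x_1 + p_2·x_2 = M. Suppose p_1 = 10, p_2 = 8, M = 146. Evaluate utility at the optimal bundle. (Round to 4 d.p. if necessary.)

MU_x_1/MU_x_2 = (2/3·x_2)/(1/3·x_1); tangency sets this equal to p_1/p_2.
Rearranging, p_2·x_2 = (1/2)·p_1·x_1. Substituting into the budget gives p_1·x_1·(1 + (1/2)) = M.
Demand: x_1*(p_1,p_2,M) = 2/3·M/p_1 and x_2* = 1/3·M/p_2.
At p_1=10, p_2=8, M=146: x_1* = 2/3·146/10 = 9.7333, x_2* = 6.0833.
Utility at the optimum: U(9.7333, 6.0833) = 8.3219.

V = 8.3219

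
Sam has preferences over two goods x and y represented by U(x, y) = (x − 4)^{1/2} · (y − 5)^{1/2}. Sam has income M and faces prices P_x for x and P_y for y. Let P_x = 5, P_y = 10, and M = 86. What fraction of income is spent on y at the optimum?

Let x' = x−4, y' = y−5. MRS = y'/x' = P_x/P_y.
Substituting into the budget: x* = 4 + 0.5·(M − 4·P_x − 5·P_y)/P_x, and y* = 5 + 0.5·(…)/P_y.
Discretionary income = 86 − 4·5 − 5·10 = 16; x* = 4 + 0.5·16/5 = 5.6; y* = 5 + 0.5·16/10 = 5.8.
Expenditure on y: 10·5.8 = 58; share = 0.6744.

share on y = 0.6744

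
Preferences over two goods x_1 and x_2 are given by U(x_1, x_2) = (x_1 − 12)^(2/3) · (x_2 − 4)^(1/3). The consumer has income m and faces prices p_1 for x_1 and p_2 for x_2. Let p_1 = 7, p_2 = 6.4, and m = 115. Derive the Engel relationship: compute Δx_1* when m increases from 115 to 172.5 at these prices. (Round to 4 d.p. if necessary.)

After buying the subsistence bundle (12, 4), a share 2/3 of the remaining income goes to x_1: x_1* = 12 + 2/3·(m − 12p_1 − 4p_2)/p_1.
Discretionary income = 115 − 12·7 − 4·6.4 = 5.4; x_1* = 12 + 2/3·5.4/7 = 12.5143.
At m' = 172.5: x_1* = 17.9905. Change: 17.9905 − 12.5143 = 5.4762.

Δx_1* = 5.4762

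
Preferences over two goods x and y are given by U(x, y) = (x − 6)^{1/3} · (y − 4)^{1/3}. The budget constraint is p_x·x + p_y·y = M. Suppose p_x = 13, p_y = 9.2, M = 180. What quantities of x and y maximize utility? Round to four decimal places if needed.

Let x' = x−6, y' = y−4. MRS = y'/x' = p_x/p_y.
Substituting into the budget: x* = 6 + 0.5·(M − 6·p_x − 4·p_y)/p_x, and y* = 4 + 0.5·(…)/p_y.
Discretionary income = 180 − 6·13 − 4·9.2 = 65.2; x* = 6 + 0.5·65.2/13 = 8.5077; y* = 4 + 0.5·65.2/9.2 = 7.5435.

x* = 8.5077, y* = 7.5435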